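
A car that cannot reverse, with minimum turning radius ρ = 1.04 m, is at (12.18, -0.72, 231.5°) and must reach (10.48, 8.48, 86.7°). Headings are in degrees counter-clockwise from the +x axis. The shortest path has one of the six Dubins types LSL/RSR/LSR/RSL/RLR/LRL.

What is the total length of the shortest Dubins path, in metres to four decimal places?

11.1224 m

Let ψ = atan2(Δy, Δx) = atan2(9.20, -1.70) = 100.4692° be the start→goal bearing.
Normalize: d = |goal − start| / ρ = 9.355747/1.04 = 8.995910, α = (θ_start − ψ) mod 360° = 131.0308° = 2.286919 rad, β = (θ_goal − ψ) mod 360° = 346.2308° = 6.042868 rad.
Common terms: sin α = 0.754357, cos α = -0.656465, sin β = -0.238011, cos β = 0.971262, cos(α−β) = -0.817145, d² = 80.926405. Work in radians in the unit-radius frame; every candidate has L = ρ·(t + p + q).
LSL: p² = 2 + d² − 2cos(α−β) + 2d(sin α − sin β) = 102.415193; p = √p² = 10.120039; φ = atan2(cos β − cos α, d + sin α − sin β) = 0.161544 rad; t = (φ − α) mod 2π = 4.157810 rad, q = (β − φ) mod 2π = 5.881324 rad → L = 1.04·(4.157810 + 10.120039 + 5.881324) = 1.04·20.159173 = 20.965540 m
RSR: p² = 2 + d² − 2cos(α−β) + 2d(sin β − sin α) = 66.706198; p = √p² = 8.167386; φ = atan2(cos α − cos β, d − sin α + sin β) = -0.200639 rad; t = (α − φ) mod 2π = 2.487559 rad, q = (φ − β) mod 2π = 0.039678 rad → L = 1.04·(2.487559 + 8.167386 + 0.039678) = 1.04·10.694623 = 11.122408 m
LSR: p² = d² − 2 + 2cos(α−β) + 2d(sin α + sin β) = 86.582112; p = √p² = 9.304951; φ = atan2(−cos α − cos β, d + sin α + sin β) − atan2(−2, p) = 0.178636 rad; t = (φ − α) mod 2π = 4.174902 rad, q = (φ − β) mod 2π = 0.418954 rad → L = 1.04·(4.174902 + 9.304951 + 0.418954) = 1.04·13.898807 = 14.454759 m
RSL: p² = d² − 2 + 2cos(α−β) − 2d(sin α + sin β) = 68.002119; p = √p² = 8.246340; φ = atan2(cos α + cos β, d − sin α − sin β) − atan2(2, p) = -0.200830 rad; t = (α − φ) mod 2π = 2.487750 rad, q = (β − φ) mod 2π = 6.243698 rad → L = 1.04·(2.487750 + 8.246340 + 6.243698) = 1.04·16.977788 = 17.656899 m
RLR: c = (6 − d² + 2cos(α−β) + 2d(sin α − sin β))/8 = -7.338275, |c| > 1 → infeasible
LRL: c = (6 − d² + 2cos(α−β) − 2d(sin α − sin β))/8 = -11.801899, |c| > 1 → infeasible
Shortest: RSR with L = 11.122408 m ≈ 11.1224 m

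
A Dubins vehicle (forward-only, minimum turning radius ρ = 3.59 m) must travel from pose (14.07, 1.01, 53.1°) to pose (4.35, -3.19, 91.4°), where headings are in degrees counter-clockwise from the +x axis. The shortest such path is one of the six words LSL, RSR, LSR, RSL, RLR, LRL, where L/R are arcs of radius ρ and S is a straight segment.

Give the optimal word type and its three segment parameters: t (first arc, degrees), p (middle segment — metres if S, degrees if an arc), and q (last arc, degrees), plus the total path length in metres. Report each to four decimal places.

RSR: t = 220.8362°, p = 9.2122 m, q = 100.8638°, L = 29.3690 m

Let ψ = atan2(Δy, Δx) = atan2(-4.20, -9.72) = -156.6309° be the start→goal bearing.
Normalize: d = |goal − start| / ρ = 10.588598/3.59 = 2.949470, α = (θ_start − ψ) mod 360° = 209.7309° = 3.660495 rad, β = (θ_goal − ψ) mod 360° = 248.0309° = 4.328956 rad.
Common terms: sin α = -0.495927, cos α = -0.868364, sin β = -0.927386, cos β = -0.374107, cos(α−β) = 0.784776, d² = 8.699374. Work in radians in the unit-radius frame; every candidate has L = ρ·(t + p + q).
LSL: p² = 2 + d² − 2cos(α−β) + 2d(sin α − sin β) = 11.674971; p = √p² = 3.416866; φ = atan2(cos β − cos α, d + sin α − sin β) = 0.145162 rad; t = (φ − α) mod 2π = 2.767852 rad, q = (β − φ) mod 2π = 4.183794 rad → L = 3.59·(2.767852 + 3.416866 + 4.183794) = 3.59·10.368512 = 37.222958 m
RSR: p² = 2 + d² − 2cos(α−β) + 2d(sin β − sin α) = 6.584671; p = √p² = 2.566061; φ = atan2(cos α − cos β, d − sin α + sin β) = -0.193825 rad; t = (α − φ) mod 2π = 3.854319 rad, q = (φ − β) mod 2π = 1.760405 rad → L = 3.59·(3.854319 + 2.566061 + 1.760405) = 3.59·8.180786 = 29.369021 m
LSR: p² = d² − 2 + 2cos(α−β) + 2d(sin α + sin β) = -0.127109 < 0 → infeasible
RSL: p² = d² − 2 + 2cos(α−β) − 2d(sin α + sin β) = 16.664962; p = √p² = 4.082274; φ = atan2(cos α + cos β, d − sin α − sin β) − atan2(2, p) = -0.732395 rad; t = (α − φ) mod 2π = 4.392889 rad, q = (β − φ) mod 2π = 5.061350 rad → L = 3.59·(4.392889 + 4.082274 + 5.061350) = 3.59·13.536514 = 48.596084 m
RLR: c = (6 − d² + 2cos(α−β) + 2d(sin α − sin β))/8 = 0.176916; p = 2π − arccos c = 4.890241 rad; φ = atan2(cos α − cos β, d − sin α + sin β) = -0.193825 rad; t = (α − φ + p/2) mod 2π = 0.016254 rad, q = (α − β − t + p) mod 2π = 4.205526 rad → L = 3.59·(0.016254 + 4.890241 + 4.205526) = 3.59·9.112021 = 32.712156 m
LRL: c = (6 − d² + 2cos(α−β) − 2d(sin α − sin β))/8 = -0.459371; p = 2π − arccos c = 4.235102 rad; φ = atan2(cos β − cos α, d + sin α − sin β) = 0.145162 rad; t = (φ − α + p/2) mod 2π = 4.885403 rad, q = (β − α − t + p) mod 2π = 0.018160 rad → L = 3.59·(4.885403 + 4.235102 + 0.018160) = 3.59·9.138664 = 32.807805 m
Shortest: RSR with L = 29.369021 m ≈ 29.3690 m
Convert RSR to answer units (arcs ×180/π): t = 3.854319·180/π = 220.8362°, p = ρ·p = 3.59·2.566061 = 9.2122 m, q = 1.760405·180/π = 100.8638°, L = 29.3690 m.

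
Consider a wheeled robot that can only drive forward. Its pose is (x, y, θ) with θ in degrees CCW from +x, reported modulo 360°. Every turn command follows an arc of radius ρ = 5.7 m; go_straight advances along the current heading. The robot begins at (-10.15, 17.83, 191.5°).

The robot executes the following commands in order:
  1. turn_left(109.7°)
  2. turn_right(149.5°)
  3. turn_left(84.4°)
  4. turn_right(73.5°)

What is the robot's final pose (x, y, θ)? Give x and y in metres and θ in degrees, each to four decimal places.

set_pose: (x, y, θ) = (-10.1500, 17.8300, 191.5000°), ρ = 5.7
turn_left(109.7°): centre at ρ to the left, rotate +109.7° → (-13.8892, 9.2917, 301.2000°)
turn_right(149.5°): centre at ρ to the right, rotate −149.5° → (-21.4671, 1.3202, 151.7000°)
turn_left(84.4°): centre at ρ to the left, rotate +84.4° → (-28.9004, -0.5194, 236.1000°)
turn_right(73.5°): centre at ρ to the right, rotate −73.5° → (-35.3360, -2.7794, 162.6000°)

(-35.3360, -2.7794, 162.6000°)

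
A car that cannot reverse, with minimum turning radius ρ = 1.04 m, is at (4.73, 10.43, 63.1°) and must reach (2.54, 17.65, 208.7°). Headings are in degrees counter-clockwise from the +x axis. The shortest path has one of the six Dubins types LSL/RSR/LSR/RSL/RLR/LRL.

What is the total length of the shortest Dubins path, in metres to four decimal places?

8.5298 m

Let ψ = atan2(Δy, Δx) = atan2(7.22, -2.19) = 106.8738° be the start→goal bearing.
Normalize: d = |goal − start| / ρ = 7.544833/1.04 = 7.254647, α = (θ_start − ψ) mod 360° = 316.2262° = 5.519188 rad, β = (θ_goal − ψ) mod 360° = 101.8262° = 1.777202 rad.
Common terms: sin α = -0.691813, cos α = 0.722076, sin β = 0.978774, cos β = -0.204943, cos(α−β) = -0.825113, d² = 52.629900. Work in radians in the unit-radius frame; every candidate has L = ρ·(t + p + q).
LSL: p² = 2 + d² − 2cos(α−β) + 2d(sin α − sin β) = 32.041089; p = √p² = 5.660485; φ = atan2(cos β − cos α, d + sin α − sin β) = -0.164511 rad; t = (φ − α) mod 2π = 0.599486 rad, q = (β − φ) mod 2π = 1.941714 rad → L = 1.04·(0.599486 + 5.660485 + 1.941714) = 1.04·8.201684 = 8.529752 m
RSR: p² = 2 + d² − 2cos(α−β) + 2d(sin β − sin α) = 80.519166; p = √p² = 8.973247; φ = atan2(cos α − cos β, d − sin α + sin β) = 0.103494 rad; t = (α − φ) mod 2π = 5.415694 rad, q = (φ − β) mod 2π = 4.609477 rad → L = 1.04·(5.415694 + 8.973247 + 4.609477) = 1.04·18.998418 = 19.758355 m
LSR: p² = d² − 2 + 2cos(α−β) + 2d(sin α + sin β) = 53.143268; p = √p² = 7.289943; φ = atan2(−cos α − cos β, d + sin α + sin β) − atan2(−2, p) = 0.199299 rad; t = (φ − α) mod 2π = 0.963296 rad, q = (φ − β) mod 2π = 4.705282 rad → L = 1.04·(0.963296 + 7.289943 + 4.705282) = 1.04·12.958521 = 13.476862 m
RSL: p² = d² − 2 + 2cos(α−β) − 2d(sin α + sin β) = 44.816078; p = √p² = 6.694481; φ = atan2(cos α + cos β, d − sin α − sin β) − atan2(2, p) = -0.216230 rad; t = (α − φ) mod 2π = 5.735418 rad, q = (β − φ) mod 2π = 1.993432 rad → L = 1.04·(5.735418 + 6.694481 + 1.993432) = 1.04·14.423331 = 15.000265 m
RLR: c = (6 − d² + 2cos(α−β) + 2d(sin α − sin β))/8 = -9.064896, |c| > 1 → infeasible
LRL: c = (6 − d² + 2cos(α−β) − 2d(sin α − sin β))/8 = -3.005136, |c| > 1 → infeasible
Shortest: LSL with L = 8.529752 m ≈ 8.5298 m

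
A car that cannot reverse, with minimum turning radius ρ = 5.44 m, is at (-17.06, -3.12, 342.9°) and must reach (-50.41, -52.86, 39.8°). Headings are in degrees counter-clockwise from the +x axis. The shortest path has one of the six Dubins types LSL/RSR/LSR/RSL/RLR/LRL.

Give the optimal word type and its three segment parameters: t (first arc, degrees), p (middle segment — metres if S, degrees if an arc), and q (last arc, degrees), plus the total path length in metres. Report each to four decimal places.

Let ψ = atan2(Δy, Δx) = atan2(-49.74, -33.35) = -123.8413° be the start→goal bearing.
Normalize: d = |goal − start| / ρ = 59.885642/5.44 = 11.008390, α = (θ_start − ψ) mod 360° = 106.7413° = 1.862987 rad, β = (θ_goal − ψ) mod 360° = 163.6413° = 2.856080 rad.
Common terms: sin α = 0.957615, cos α = -0.288051, sin β = 0.281650, cos β = -0.959517, cos(α−β) = 0.546102, d² = 121.184651. Work in radians in the unit-radius frame; every candidate has L = ρ·(t + p + q).
LSL: p² = 2 + d² − 2cos(α−β) + 2d(sin α − sin β) = 136.975030; p = √p² = 11.703633; φ = atan2(cos β − cos α, d + sin α − sin β) = -0.057404 rad; t = (φ − α) mod 2π = 4.362794 rad, q = (β − φ) mod 2π = 2.913484 rad → L = 5.44·(4.362794 + 11.703633 + 2.913484) = 5.44·18.979911 = 103.250715 m
RSR: p² = 2 + d² − 2cos(α−β) + 2d(sin β − sin α) = 107.209865; p = √p² = 10.354220; φ = atan2(cos α − cos β, d − sin α + sin β) = 0.064895 rad; t = (α − φ) mod 2π = 1.798092 rad, q = (φ − β) mod 2π = 3.492001 rad → L = 5.44·(1.798092 + 10.354220 + 3.492001) = 5.44·15.644313 = 85.105061 m
LSR: p² = d² − 2 + 2cos(α−β) + 2d(sin α + sin β) = 147.561471; p = √p² = 12.147488; φ = atan2(−cos α − cos β, d + sin α + sin β) − atan2(−2, p) = 0.264691 rad; t = (φ − α) mod 2π = 4.684889 rad, q = (φ − β) mod 2π = 3.691796 rad → L = 5.44·(4.684889 + 12.147488 + 3.691796) = 5.44·20.524173 = 111.651502 m
RSL: p² = d² − 2 + 2cos(α−β) − 2d(sin α + sin β) = 92.992240; p = √p² = 9.643248; φ = atan2(cos α + cos β, d − sin α − sin β) − atan2(2, p) = -0.331517 rad; t = (α − φ) mod 2π = 2.194505 rad, q = (β − φ) mod 2π = 3.187597 rad → L = 5.44·(2.194505 + 9.643248 + 3.187597) = 5.44·15.025351 = 81.737908 m
RLR: c = (6 − d² + 2cos(α−β) + 2d(sin α − sin β))/8 = -12.401233, |c| > 1 → infeasible
LRL: c = (6 − d² + 2cos(α−β) − 2d(sin α − sin β))/8 = -16.121879, |c| > 1 → infeasible
Shortest: RSL with L = 81.737908 m ≈ 81.7379 m
Convert RSL to answer units (arcs ×180/π): t = 2.194505·180/π = 125.7359°, p = ρ·p = 5.44·9.643248 = 52.4593 m, q = 3.187597·180/π = 182.6359°, L = 81.7379 m.

RSL: t = 125.7359°, p = 52.4593 m, q = 182.6359°, L = 81.7379 m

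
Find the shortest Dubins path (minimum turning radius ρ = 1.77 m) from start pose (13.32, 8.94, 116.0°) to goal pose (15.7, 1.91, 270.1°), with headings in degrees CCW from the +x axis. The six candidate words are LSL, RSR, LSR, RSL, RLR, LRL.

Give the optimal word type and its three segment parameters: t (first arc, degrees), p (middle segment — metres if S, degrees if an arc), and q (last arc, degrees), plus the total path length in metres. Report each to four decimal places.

LSR: t = 205.6343°, p = 5.6093 m, q = 51.5343°, L = 13.5539 m

Let ψ = atan2(Δy, Δx) = atan2(-7.03, 2.38) = -71.2965° be the start→goal bearing.
Normalize: d = |goal − start| / ρ = 7.421947/1.77 = 4.193190, α = (θ_start − ψ) mod 360° = 187.2965° = 3.268941 rad, β = (θ_goal − ψ) mod 360° = 341.3965° = 5.958493 rad.
Common terms: sin α = -0.127004, cos α = -0.991902, sin β = -0.319017, cos β = 0.947749, cos(α−β) = -0.899558, d² = 17.582847. Work in radians in the unit-radius frame; every candidate has L = ρ·(t + p + q).
LSL: p² = 2 + d² − 2cos(α−β) + 2d(sin α − sin β) = 22.992253; p = √p² = 4.795024; φ = atan2(cos β − cos α, d + sin α − sin β) = 0.416447 rad; t = (φ − α) mod 2π = 3.430691 rad, q = (β − φ) mod 2π = 5.542047 rad → L = 1.77·(3.430691 + 4.795024 + 5.542047) = 1.77·13.767761 = 24.368938 m
RSR: p² = 2 + d² − 2cos(α−β) + 2d(sin β − sin α) = 19.771671; p = √p² = 4.446535; φ = atan2(cos α − cos β, d − sin α + sin β) = -0.451390 rad; t = (α − φ) mod 2π = 3.720330 rad, q = (φ − β) mod 2π = 6.156488 rad → L = 1.77·(3.720330 + 4.446535 + 6.156488) = 1.77·14.323353 = 25.352335 m
LSR: p² = d² − 2 + 2cos(α−β) + 2d(sin α + sin β) = 10.043227; p = √p² = 3.169105; φ = atan2(−cos α − cos β, d + sin α + sin β) − atan2(−2, p) = 0.574751 rad; t = (φ − α) mod 2π = 3.588996 rad, q = (φ − β) mod 2π = 0.899443 rad → L = 1.77·(3.588996 + 3.169105 + 0.899443) = 1.77·7.657544 = 13.553853 m
RSL: p² = d² − 2 + 2cos(α−β) − 2d(sin α + sin β) = 17.524235; p = √p² = 4.186196; φ = atan2(cos α + cos β, d − sin α − sin β) − atan2(2, p) = -0.455216 rad; t = (α − φ) mod 2π = 3.724156 rad, q = (β − φ) mod 2π = 0.130524 rad → L = 1.77·(3.724156 + 4.186196 + 0.130524) = 1.77·8.040876 = 14.232350 m
RLR: c = (6 − d² + 2cos(α−β) + 2d(sin α − sin β))/8 = -1.471459, |c| > 1 → infeasible
LRL: c = (6 − d² + 2cos(α−β) − 2d(sin α − sin β))/8 = -1.874032, |c| > 1 → infeasible
Shortest: LSR with L = 13.553853 m ≈ 13.5539 m
Convert LSR to answer units (arcs ×180/π): t = 3.588996·180/π = 205.6343°, p = ρ·p = 1.77·3.169105 = 5.6093 m, q = 0.899443·180/π = 51.5343°, L = 13.5539 m.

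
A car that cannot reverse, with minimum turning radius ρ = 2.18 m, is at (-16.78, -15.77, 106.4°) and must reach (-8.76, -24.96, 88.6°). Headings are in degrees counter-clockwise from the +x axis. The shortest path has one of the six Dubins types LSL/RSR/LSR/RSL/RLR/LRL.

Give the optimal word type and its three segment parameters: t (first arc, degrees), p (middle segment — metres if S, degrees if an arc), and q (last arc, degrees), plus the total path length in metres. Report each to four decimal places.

Let ψ = atan2(Δy, Δx) = atan2(-9.19, 8.02) = -48.8892° be the start→goal bearing.
Normalize: d = |goal − start| / ρ = 12.197397/2.18 = 5.595136, α = (θ_start − ψ) mod 360° = 155.2892° = 2.710308 rad, β = (θ_goal − ψ) mod 360° = 137.4892° = 2.399639 rad.
Common terms: sin α = 0.418038, cos α = -0.908429, sin β = 0.675729, cos β = -0.737150, cos(α−β) = 0.952129, d² = 31.305551. Work in radians in the unit-radius frame; every candidate has L = ρ·(t + p + q).
LSL: p² = 2 + d² − 2cos(α−β) + 2d(sin α − sin β) = 28.517661; p = √p² = 5.340193; φ = atan2(cos β − cos α, d + sin α − sin β) = 0.032079 rad; t = (φ − α) mod 2π = 3.604957 rad, q = (β − φ) mod 2π = 2.367560 rad → L = 2.18·(3.604957 + 5.340193 + 2.367560) = 2.18·11.312710 = 24.661707 m
RSR: p² = 2 + d² − 2cos(α−β) + 2d(sin β − sin α) = 34.284923; p = √p² = 5.855333; φ = atan2(cos α − cos β, d − sin α + sin β) = -0.029256 rad; t = (α − φ) mod 2π = 2.739564 rad, q = (φ − β) mod 2π = 3.854290 rad → L = 2.18·(2.739564 + 5.855333 + 3.854290) = 2.18·12.449187 = 27.139227 m
LSR: p² = d² − 2 + 2cos(α−β) + 2d(sin α + sin β) = 43.449367; p = √p² = 6.591613; φ = atan2(−cos α − cos β, d + sin α + sin β) − atan2(−2, p) = 0.535813 rad; t = (φ − α) mod 2π = 4.108691 rad, q = (φ − β) mod 2π = 4.419360 rad → L = 2.18·(4.108691 + 6.591613 + 4.419360) = 2.18·15.119664 = 32.960867 m
RSL: p² = d² − 2 + 2cos(α−β) − 2d(sin α + sin β) = 18.970252; p = √p² = 4.355485; φ = atan2(cos α + cos β, d − sin α − sin β) − atan2(2, p) = -0.780951 rad; t = (α − φ) mod 2π = 3.491259 rad, q = (β − φ) mod 2π = 3.180591 rad → L = 2.18·(3.491259 + 4.355485 + 3.180591) = 2.18·11.027335 = 24.039590 m
RLR: c = (6 − d² + 2cos(α−β) + 2d(sin α − sin β))/8 = -3.285615, |c| > 1 → infeasible
LRL: c = (6 − d² + 2cos(α−β) − 2d(sin α − sin β))/8 = -2.564708, |c| > 1 → infeasible
Shortest: RSL with L = 24.039590 m ≈ 24.0396 m
Convert RSL to answer units (arcs ×180/π): t = 3.491259·180/π = 200.0344°, p = ρ·p = 2.18·4.355485 = 9.4950 m, q = 3.180591·180/π = 182.2344°, L = 24.0396 m.

RSL: t = 200.0344°, p = 9.4950 m, q = 182.2344°, L = 24.0396 m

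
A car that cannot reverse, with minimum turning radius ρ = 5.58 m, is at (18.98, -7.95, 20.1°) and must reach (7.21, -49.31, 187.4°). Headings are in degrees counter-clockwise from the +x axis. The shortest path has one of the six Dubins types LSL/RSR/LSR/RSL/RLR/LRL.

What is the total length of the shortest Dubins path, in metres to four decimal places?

Let ψ = atan2(Δy, Δx) = atan2(-41.36, -11.77) = -105.8850° be the start→goal bearing.
Normalize: d = |goal − start| / ρ = 43.002122/5.58 = 7.706473, α = (θ_start − ψ) mod 360° = 125.9850° = 2.198853 rad, β = (θ_goal − ψ) mod 360° = 293.2850° = 5.118789 rad.
Common terms: sin α = 0.809171, cos α = -0.587573, sin β = -0.918550, cos β = 0.395305, cos(α−β) = -0.975535, d² = 59.389734. Work in radians in the unit-radius frame; every candidate has L = ρ·(t + p + q).
LSL: p² = 2 + d² − 2cos(α−β) + 2d(sin α − sin β) = 89.970071; p = √p² = 9.485255; φ = atan2(cos β − cos α, d + sin α − sin β) = 0.103808 rad; t = (φ − α) mod 2π = 4.188140 rad, q = (β − φ) mod 2π = 5.014981 rad → L = 5.58·(4.188140 + 9.485255 + 5.014981) = 5.58·18.688377 = 104.281141 m
RSR: p² = 2 + d² − 2cos(α−β) + 2d(sin β − sin α) = 36.711534; p = √p² = 6.059004; φ = atan2(cos α − cos β, d − sin α + sin β) = -0.162938 rad; t = (α − φ) mod 2π = 2.361791 rad, q = (φ − β) mod 2π = 1.001459 rad → L = 5.58·(2.361791 + 6.059004 + 1.001459) = 5.58·9.422254 = 52.576177 m
LSR: p² = d² − 2 + 2cos(α−β) + 2d(sin α + sin β) = 53.752811; p = √p² = 7.331631; φ = atan2(−cos α − cos β, d + sin α + sin β) − atan2(−2, p) = 0.291614 rad; t = (φ − α) mod 2π = 4.375946 rad, q = (φ − β) mod 2π = 1.456010 rad → L = 5.58·(4.375946 + 7.331631 + 1.456010) = 5.58·13.163587 = 73.452815 m
RSL: p² = d² − 2 + 2cos(α−β) − 2d(sin α + sin β) = 57.124518; p = √p² = 7.558076; φ = atan2(cos α + cos β, d − sin α − sin β) − atan2(2, p) = -0.283283 rad; t = (α − φ) mod 2π = 2.482136 rad, q = (β − φ) mod 2π = 5.402072 rad → L = 5.58·(2.482136 + 7.558076 + 5.402072) = 5.58·15.442285 = 86.167949 m
RLR: c = (6 − d² + 2cos(α−β) + 2d(sin α − sin β))/8 = -3.588942, |c| > 1 → infeasible
LRL: c = (6 − d² + 2cos(α−β) − 2d(sin α − sin β))/8 = -10.246259, |c| > 1 → infeasible
Shortest: RSR with L = 52.576177 m ≈ 52.5762 m

52.5762 m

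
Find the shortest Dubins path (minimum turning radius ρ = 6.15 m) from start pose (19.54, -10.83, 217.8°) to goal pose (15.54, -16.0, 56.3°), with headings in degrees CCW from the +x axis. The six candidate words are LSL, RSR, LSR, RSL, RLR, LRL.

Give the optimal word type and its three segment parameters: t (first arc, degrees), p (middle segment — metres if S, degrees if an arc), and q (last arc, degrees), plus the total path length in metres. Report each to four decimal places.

Let ψ = atan2(Δy, Δx) = atan2(-5.17, -4.00) = -127.7289° be the start→goal bearing.
Normalize: d = |goal − start| / ρ = 6.536735/6.15 = 1.062884, α = (θ_start − ψ) mod 360° = 345.5289° = 6.030617 rad, β = (θ_goal − ψ) mod 360° = 184.0289° = 3.211911 rad.
Common terms: sin α = -0.249891, cos α = 0.968274, sin β = -0.070260, cos β = -0.997529, cos(α−β) = -0.948324, d² = 1.129722. Work in radians in the unit-radius frame; every candidate has L = ρ·(t + p + q).
LSL: p² = 2 + d² − 2cos(α−β) + 2d(sin α − sin β) = 4.644515; p = √p² = 2.155114; φ = atan2(cos β − cos α, d + sin α − sin β) = -1.148517 rad; t = (φ − α) mod 2π = 5.387236 rad, q = (β − φ) mod 2π = 4.360428 rad → L = 6.15·(5.387236 + 2.155114 + 4.360428) = 6.15·11.902777 = 73.202081 m
RSR: p² = 2 + d² − 2cos(α−β) + 2d(sin β − sin α) = 5.408223; p = √p² = 2.325559; φ = atan2(cos α − cos β, d − sin α + sin β) = 1.007133 rad; t = (α − φ) mod 2π = 5.023485 rad, q = (φ − β) mod 2π = 4.078407 rad → L = 6.15·(5.023485 + 2.325559 + 4.078407) = 6.15·11.427451 = 70.278822 m
LSR: p² = d² − 2 + 2cos(α−β) + 2d(sin α + sin β) = -3.447493 < 0 → infeasible
RSL: p² = d² − 2 + 2cos(α−β) − 2d(sin α + sin β) = -2.086358 < 0 → infeasible
RLR: c = (6 − d² + 2cos(α−β) + 2d(sin α − sin β))/8 = 0.323972; p = 2π − arccos c = 5.042314 rad; φ = atan2(cos α − cos β, d − sin α + sin β) = 1.007133 rad; t = (α − φ + p/2) mod 2π = 1.261456 rad, q = (α − β − t + p) mod 2π = 0.316379 rad → L = 6.15·(1.261456 + 5.042314 + 0.316379) = 6.15·6.620149 = 40.713919 m
LRL: c = (6 − d² + 2cos(α−β) − 2d(sin α − sin β))/8 = 0.419436; p = 2π − arccos c = 5.145213 rad; φ = atan2(cos β − cos α, d + sin α − sin β) = -1.148517 rad; t = (φ − α + p/2) mod 2π = 1.676657 rad, q = (β − α − t + p) mod 2π = 0.649849 rad → L = 6.15·(1.676657 + 5.145213 + 0.649849) = 6.15·7.471718 = 45.951068 m
Shortest: RLR with L = 40.713919 m ≈ 40.7139 m
Convert RLR to answer units (arcs ×180/π): t = 1.261456·180/π = 72.2761°, p = 5.042314·180/π = 288.9033°, q = 0.316379·180/π = 18.1272°, L = 40.7139 m.

RLR: t = 72.2761°, p = 288.9033°, q = 18.1272°, L = 40.7139 m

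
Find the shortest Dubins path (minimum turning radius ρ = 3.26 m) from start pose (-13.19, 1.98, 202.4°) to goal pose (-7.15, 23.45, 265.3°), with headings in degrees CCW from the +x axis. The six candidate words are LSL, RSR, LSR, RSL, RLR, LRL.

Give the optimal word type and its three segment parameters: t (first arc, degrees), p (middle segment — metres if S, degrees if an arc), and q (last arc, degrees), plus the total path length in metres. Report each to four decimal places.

Let ψ = atan2(Δy, Δx) = atan2(21.47, 6.04) = 74.2875° be the start→goal bearing.
Normalize: d = |goal − start| / ρ = 22.303419/3.26 = 6.841540, α = (θ_start − ψ) mod 360° = 128.1125° = 2.235985 rad, β = (θ_goal − ψ) mod 360° = 191.0125° = 3.333797 rad.
Common terms: sin α = 0.786800, cos α = -0.617208, sin β = -0.191023, cos β = -0.981586, cos(α−β) = 0.455545, d² = 46.806664. Work in radians in the unit-radius frame; every candidate has L = ρ·(t + p + q).
LSL: p² = 2 + d² − 2cos(α−β) + 2d(sin α − sin β) = 61.275211; p = √p² = 7.827848; φ = atan2(cos β − cos α, d + sin α − sin β) = -0.046566 rad; t = (φ − α) mod 2π = 4.000635 rad, q = (β − φ) mod 2π = 3.380363 rad → L = 3.26·(4.000635 + 7.827848 + 3.380363) = 3.26·15.208846 = 49.580837 m
RSR: p² = 2 + d² − 2cos(α−β) + 2d(sin β − sin α) = 34.515937; p = √p² = 5.875027; φ = atan2(cos α − cos β, d − sin α + sin β) = 0.062061 rad; t = (α − φ) mod 2π = 2.173924 rad, q = (φ − β) mod 2π = 3.011450 rad → L = 3.26·(2.173924 + 5.875027 + 3.011450) = 3.26·11.060400 = 36.056903 m
LSR: p² = d² − 2 + 2cos(α−β) + 2d(sin α + sin β) = 53.869820; p = √p² = 7.339606; φ = atan2(−cos α − cos β, d + sin α + sin β) − atan2(−2, p) = 0.477782 rad; t = (φ − α) mod 2π = 4.524982 rad, q = (φ − β) mod 2π = 3.427170 rad → L = 3.26·(4.524982 + 7.339606 + 3.427170) = 3.26·15.291758 = 49.851132 m
RSL: p² = d² − 2 + 2cos(α−β) − 2d(sin α + sin β) = 37.565687; p = √p² = 6.129085; φ = atan2(cos α + cos β, d − sin α − sin β) − atan2(2, p) = -0.566018 rad; t = (α − φ) mod 2π = 2.802003 rad, q = (β − φ) mod 2π = 3.899815 rad → L = 3.26·(2.802003 + 6.129085 + 3.899815) = 3.26·12.830904 = 41.828747 m
RLR: c = (6 − d² + 2cos(α−β) + 2d(sin α − sin β))/8 = -3.314492, |c| > 1 → infeasible
LRL: c = (6 − d² + 2cos(α−β) − 2d(sin α − sin β))/8 = -6.659401, |c| > 1 → infeasible
Shortest: RSR with L = 36.056903 m ≈ 36.0569 m
Convert RSR to answer units (arcs ×180/π): t = 2.173924·180/π = 124.5566°, p = ρ·p = 3.26·5.875027 = 19.1526 m, q = 3.011450·180/π = 172.5434°, L = 36.0569 m.

RSR: t = 124.5566°, p = 19.1526 m, q = 172.5434°, L = 36.0569 m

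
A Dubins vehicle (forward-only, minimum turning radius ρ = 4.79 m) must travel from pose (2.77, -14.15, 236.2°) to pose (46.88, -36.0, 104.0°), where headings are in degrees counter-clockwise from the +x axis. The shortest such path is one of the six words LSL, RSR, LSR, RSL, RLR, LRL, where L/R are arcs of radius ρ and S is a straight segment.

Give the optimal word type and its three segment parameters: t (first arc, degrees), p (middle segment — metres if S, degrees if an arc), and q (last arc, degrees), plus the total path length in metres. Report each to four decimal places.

Let ψ = atan2(Δy, Δx) = atan2(-21.85, 44.11) = -26.3516° be the start→goal bearing.
Normalize: d = |goal − start| / ρ = 49.225142/4.79 = 10.276648, α = (θ_start − ψ) mod 360° = 262.5516° = 4.582390 rad, β = (θ_goal − ψ) mod 360° = 130.3516° = 2.275065 rad.
Common terms: sin α = -0.991562, cos α = -0.129633, sin β = 0.762085, cos β = -0.647477, cos(α−β) = -0.671721, d² = 105.609486. Work in radians in the unit-radius frame; every candidate has L = ρ·(t + p + q).
LSL: p² = 2 + d² − 2cos(α−β) + 2d(sin α − sin β) = 72.909697; p = √p² = 8.538718; φ = atan2(cos β − cos α, d + sin α − sin β) = -0.060684 rad; t = (φ − α) mod 2π = 1.640111 rad, q = (β − φ) mod 2π = 2.335749 rad → L = 4.79·(1.640111 + 8.538718 + 2.335749) = 4.79·12.514578 = 59.944827 m
RSR: p² = 2 + d² − 2cos(α−β) + 2d(sin β − sin α) = 144.996157; p = √p² = 12.041435; φ = atan2(cos α − cos β, d − sin α + sin β) = 0.043018 rad; t = (α − φ) mod 2π = 4.539372 rad, q = (φ − β) mod 2π = 4.051139 rad → L = 4.79·(4.539372 + 12.041435 + 4.051139) = 4.79·20.631946 = 98.827019 m
LSR: p² = d² − 2 + 2cos(α−β) + 2d(sin α + sin β) = 97.549538; p = √p² = 9.876717; φ = atan2(−cos α − cos β, d + sin α + sin β) − atan2(−2, p) = 0.276987 rad; t = (φ − α) mod 2π = 1.977782 rad, q = (φ − β) mod 2π = 4.285107 rad → L = 4.79·(1.977782 + 9.876717 + 4.285107) = 4.79·16.139606 = 77.308715 m
RSL: p² = d² − 2 + 2cos(α−β) − 2d(sin α + sin β) = 106.982551; p = √p² = 10.343237; φ = atan2(cos α + cos β, d − sin α − sin β) − atan2(2, p) = -0.264839 rad; t = (α − φ) mod 2π = 4.847229 rad, q = (β − φ) mod 2π = 2.539904 rad → L = 4.79·(4.847229 + 10.343237 + 2.539904) = 4.79·17.730370 = 84.928472 m
RLR: c = (6 − d² + 2cos(α−β) + 2d(sin α − sin β))/8 = -17.124520, |c| > 1 → infeasible
LRL: c = (6 − d² + 2cos(α−β) − 2d(sin α − sin β))/8 = -8.113712, |c| > 1 → infeasible
Shortest: LSL with L = 59.944827 m ≈ 59.9448 m
Convert LSL to answer units (arcs ×180/π): t = 1.640111·180/π = 93.9714°, p = ρ·p = 4.79·8.538718 = 40.9005 m, q = 2.335749·180/π = 133.8286°, L = 59.9448 m.

LSL: t = 93.9714°, p = 40.9005 m, q = 133.8286°, L = 59.9448 m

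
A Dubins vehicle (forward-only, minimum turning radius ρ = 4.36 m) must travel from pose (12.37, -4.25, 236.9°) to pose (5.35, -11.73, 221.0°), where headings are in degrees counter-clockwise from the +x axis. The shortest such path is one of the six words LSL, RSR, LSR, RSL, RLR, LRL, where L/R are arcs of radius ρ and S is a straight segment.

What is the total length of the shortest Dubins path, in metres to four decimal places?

Let ψ = atan2(Δy, Δx) = atan2(-7.48, -7.02) = -133.1830° be the start→goal bearing.
Normalize: d = |goal − start| / ρ = 10.258206/4.36 = 2.352800, α = (θ_start − ψ) mod 360° = 10.0830° = 0.175981 rad, β = (θ_goal − ψ) mod 360° = 354.1830° = 6.181659 rad.
Common terms: sin α = 0.175074, cos α = 0.984555, sin β = -0.101352, cos β = 0.994851, cos(α−β) = 0.961741, d² = 5.535666. Work in radians in the unit-radius frame; every candidate has L = ρ·(t + p + q).
LSL: p² = 2 + d² − 2cos(α−β) + 2d(sin α − sin β) = 6.912934; p = √p² = 2.629246; φ = atan2(cos β − cos α, d + sin α − sin β) = 0.003916 rad; t = (φ − α) mod 2π = 6.111120 rad, q = (β − φ) mod 2π = 6.177743 rad → L = 4.36·(6.111120 + 2.629246 + 6.177743) = 4.36·14.918109 = 65.042956 m
RSR: p² = 2 + d² − 2cos(α−β) + 2d(sin β − sin α) = 4.311433; p = √p² = 2.076399; φ = atan2(cos α − cos β, d − sin α + sin β) = -0.004958 rad; t = (α − φ) mod 2π = 0.180939 rad, q = (φ − β) mod 2π = 0.096568 rad → L = 4.36·(0.180939 + 2.076399 + 0.096568) = 4.36·2.353906 = 10.263032 m
LSR: p² = d² − 2 + 2cos(α−β) + 2d(sin α + sin β) = 5.806052; p = √p² = 2.409575; φ = atan2(−cos α − cos β, d + sin α + sin β) − atan2(−2, p) = 0.008517 rad; t = (φ − α) mod 2π = 6.115721 rad, q = (φ − β) mod 2π = 0.110043 rad → L = 4.36·(6.115721 + 2.409575 + 0.110043) = 4.36·8.635340 = 37.650082 m
RSL: p² = d² − 2 + 2cos(α−β) − 2d(sin α + sin β) = 5.112245; p = √p² = 2.261028; φ = atan2(cos α + cos β, d − sin α − sin β) − atan2(2, p) = -0.009072 rad; t = (α − φ) mod 2π = 0.185053 rad, q = (β − φ) mod 2π = 6.190731 rad → L = 4.36·(0.185053 + 2.261028 + 6.190731) = 4.36·8.636811 = 37.656495 m
RLR: c = (6 − d² + 2cos(α−β) + 2d(sin α − sin β))/8 = 0.461071; p = 2π − arccos c = 5.191591 rad; φ = atan2(cos α − cos β, d − sin α + sin β) = -0.004958 rad; t = (α − φ + p/2) mod 2π = 2.776734 rad, q = (α − β − t + p) mod 2π = 2.692364 rad → L = 4.36·(2.776734 + 5.191591 + 2.692364) = 4.36·10.660689 = 46.480602 m
LRL: c = (6 − d² + 2cos(α−β) − 2d(sin α − sin β))/8 = 0.135883; p = 2π − arccos c = 4.848694 rad; φ = atan2(cos β − cos α, d + sin α − sin β) = 0.003916 rad; t = (φ − α + p/2) mod 2π = 2.252282 rad, q = (β − α − t + p) mod 2π = 2.318905 rad → L = 4.36·(2.252282 + 4.848694 + 2.318905) = 4.36·9.419880 = 41.070679 m
Shortest: RSR with L = 10.263032 m ≈ 10.2630 m

10.2630 m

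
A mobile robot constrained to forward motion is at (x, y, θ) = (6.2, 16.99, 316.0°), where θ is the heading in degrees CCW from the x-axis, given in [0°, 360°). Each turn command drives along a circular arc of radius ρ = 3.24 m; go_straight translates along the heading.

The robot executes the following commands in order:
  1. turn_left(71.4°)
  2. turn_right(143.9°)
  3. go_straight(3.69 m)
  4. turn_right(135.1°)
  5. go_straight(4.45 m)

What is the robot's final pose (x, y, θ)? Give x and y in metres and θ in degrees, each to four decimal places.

(5.3073, 13.4651, 108.4000°)

set_pose: (x, y, θ) = (6.2000, 16.9900, 316.0000°), ρ = 3.24
turn_left(71.4°): centre at ρ to the left, rotate +71.4° → (9.9417, 16.4441, 387.4000° ≡ 27.4000°)
turn_right(143.9°): centre at ρ to the right, rotate −143.9° → (14.3324, 12.1219, -116.5000° ≡ 243.5000°)
go_straight(3.69): x += 3.69·cos θ, y += 3.69·sin θ → (12.6859, 8.8196, 243.5000°)
turn_right(135.1°): centre at ρ to the right, rotate −135.1° → (6.7120, 9.2426, 108.4000°)
go_straight(4.45): x += 4.45·cos θ, y += 4.45·sin θ → (5.3073, 13.4651, 108.4000°)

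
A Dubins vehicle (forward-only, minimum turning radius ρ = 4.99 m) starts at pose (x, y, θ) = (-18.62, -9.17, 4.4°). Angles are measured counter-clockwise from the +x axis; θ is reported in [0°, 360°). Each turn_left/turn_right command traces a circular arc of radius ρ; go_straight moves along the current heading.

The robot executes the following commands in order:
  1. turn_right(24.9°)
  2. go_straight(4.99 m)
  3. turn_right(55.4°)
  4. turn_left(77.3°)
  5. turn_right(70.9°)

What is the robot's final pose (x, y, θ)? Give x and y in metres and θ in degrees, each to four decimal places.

(1.0340, -21.6910, 290.5000°)

set_pose: (x, y, θ) = (-18.6200, -9.1700, 4.4000°), ρ = 4.99
turn_right(24.9°): centre at ρ to the right, rotate −24.9° → (-16.4896, -9.4713, -20.5000° ≡ 339.5000°)
go_straight(4.99): x += 4.99·cos θ, y += 4.99·sin θ → (-11.8156, -11.2188, 339.5000°)
turn_right(55.4°): centre at ρ to the right, rotate −55.4° → (-8.7235, -14.6772, 284.1000°)
turn_left(77.3°): centre at ρ to the left, rotate +77.3° → (-3.7619, -18.4501, 361.4000° ≡ 1.4000°)
turn_right(70.9°): centre at ρ to the right, rotate −70.9° → (1.0340, -21.6910, -69.5000° ≡ 290.5000°)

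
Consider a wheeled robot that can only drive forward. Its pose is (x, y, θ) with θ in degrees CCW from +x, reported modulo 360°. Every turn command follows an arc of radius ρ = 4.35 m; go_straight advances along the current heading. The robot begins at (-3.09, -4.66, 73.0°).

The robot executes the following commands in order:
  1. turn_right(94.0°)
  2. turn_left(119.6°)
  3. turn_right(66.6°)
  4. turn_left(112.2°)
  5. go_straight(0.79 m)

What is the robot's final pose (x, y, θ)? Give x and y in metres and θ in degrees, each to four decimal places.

(10.0834, 14.8596, 144.2000°)

set_pose: (x, y, θ) = (-3.0900, -4.6600, 73.0000°), ρ = 4.35
turn_right(94.0°): centre at ρ to the right, rotate −94.0° → (2.6288, -1.8707, -21.0000° ≡ 339.0000°)
turn_left(119.6°): centre at ρ to the left, rotate +119.6° → (8.4888, 2.8408, 458.6000° ≡ 98.6000°)
turn_right(66.6°): centre at ρ to the right, rotate −66.6° → (10.4848, 7.1803, 32.0000°)
turn_left(112.2°): centre at ρ to the left, rotate +112.2° → (10.7242, 14.3974, 144.2000°)
go_straight(0.79): x += 0.79·cos θ, y += 0.79·sin θ → (10.0834, 14.8596, 144.2000°)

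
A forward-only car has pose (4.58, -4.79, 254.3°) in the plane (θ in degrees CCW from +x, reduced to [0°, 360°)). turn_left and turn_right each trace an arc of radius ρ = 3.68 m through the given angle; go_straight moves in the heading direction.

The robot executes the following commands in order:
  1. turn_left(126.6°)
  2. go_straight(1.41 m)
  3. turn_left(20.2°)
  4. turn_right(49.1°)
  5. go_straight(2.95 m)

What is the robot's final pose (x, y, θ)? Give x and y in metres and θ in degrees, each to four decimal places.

(17.7117, -7.5954, 352.0000°)

set_pose: (x, y, θ) = (4.5800, -4.7900, 254.3000°), ρ = 3.68
turn_left(126.6°): centre at ρ to the left, rotate +126.6° → (9.4355, -9.2237, 380.9000° ≡ 20.9000°)
go_straight(1.41): x += 1.41·cos θ, y += 1.41·sin θ → (10.7527, -8.7207, 20.9000°)
turn_left(20.2°): centre at ρ to the left, rotate +20.2° → (11.8591, -8.0559, 41.1000°)
turn_right(49.1°): centre at ρ to the right, rotate −49.1° → (14.7904, -7.1848, -8.0000° ≡ 352.0000°)
go_straight(2.95): x += 2.95·cos θ, y += 2.95·sin θ → (17.7117, -7.5954, 352.0000°)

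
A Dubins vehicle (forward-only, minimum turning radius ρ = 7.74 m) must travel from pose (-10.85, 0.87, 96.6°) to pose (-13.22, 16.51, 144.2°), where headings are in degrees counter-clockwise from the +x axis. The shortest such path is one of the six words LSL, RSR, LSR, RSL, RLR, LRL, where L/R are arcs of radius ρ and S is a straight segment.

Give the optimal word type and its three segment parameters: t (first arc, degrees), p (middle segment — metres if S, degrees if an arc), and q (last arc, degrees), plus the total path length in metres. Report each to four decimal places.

RSL: t = 13.3411°, p = 6.7020 m, q = 60.9411°, L = 16.7367 m

Let ψ = atan2(Δy, Δx) = atan2(15.64, -2.37) = 98.6167° be the start→goal bearing.
Normalize: d = |goal − start| / ρ = 15.818549/7.74 = 2.043740, α = (θ_start − ψ) mod 360° = 357.9833° = 6.247987 rad, β = (θ_goal − ψ) mod 360° = 45.5833° = 0.795578 rad.
Common terms: sin α = -0.035191, cos α = 0.999381, sin β = 0.714268, cos β = 0.699872, cos(α−β) = 0.674302, d² = 4.176874. Work in radians in the unit-radius frame; every candidate has L = ρ·(t + p + q).
LSL: p² = 2 + d² − 2cos(α−β) + 2d(sin α − sin β) = 1.764868; p = √p² = 1.328483; φ = atan2(cos β − cos α, d + sin α − sin β) = -0.227407 rad; t = (φ − α) mod 2π = 6.090977 rad, q = (β − φ) mod 2π = 1.022985 rad → L = 7.74·(6.090977 + 1.328483 + 1.022985) = 7.74·8.442445 = 65.344526 m
RSR: p² = 2 + d² − 2cos(α−β) + 2d(sin β − sin α) = 7.891671; p = √p² = 2.809212; φ = atan2(cos α − cos β, d − sin α + sin β) = 0.106820 rad; t = (α − φ) mod 2π = 6.141167 rad, q = (φ − β) mod 2π = 5.594427 rad → L = 7.74·(6.141167 + 2.809212 + 5.594427) = 7.74·14.544806 = 112.576796 m
LSR: p² = d² − 2 + 2cos(α−β) + 2d(sin α + sin β) = 6.301193; p = √p² = 2.510218; φ = atan2(−cos α − cos β, d + sin α + sin β) − atan2(−2, p) = 0.114816 rad; t = (φ − α) mod 2π = 0.150014 rad, q = (φ − β) mod 2π = 5.602423 rad → L = 7.74·(0.150014 + 2.510218 + 5.602423) = 7.74·8.262655 = 63.952947 m
RSL: p² = d² − 2 + 2cos(α−β) − 2d(sin α + sin β) = 0.749765; p = √p² = 0.865890; φ = atan2(cos α + cos β, d − sin α − sin β) − atan2(2, p) = -0.268045 rad; t = (α − φ) mod 2π = 0.232847 rad, q = (β − φ) mod 2π = 1.063623 rad → L = 7.74·(0.232847 + 0.865890 + 1.063623) = 7.74·2.162360 = 16.736665 m
RLR: c = (6 − d² + 2cos(α−β) + 2d(sin α − sin β))/8 = 0.013541; p = 2π − arccos c = 4.725931 rad; φ = atan2(cos α − cos β, d − sin α + sin β) = 0.106820 rad; t = (α − φ + p/2) mod 2π = 2.220947 rad, q = (α − β − t + p) mod 2π = 1.674207 rad → L = 7.74·(2.220947 + 4.725931 + 1.674207) = 7.74·8.621084 = 66.727192 m
LRL: c = (6 − d² + 2cos(α−β) − 2d(sin α − sin β))/8 = 0.779392; p = 2π − arccos c = 5.606083 rad; φ = atan2(cos β − cos α, d + sin α − sin β) = -0.227407 rad; t = (φ − α + p/2) mod 2π = 2.610834 rad, q = (β − α − t + p) mod 2π = 3.826026 rad → L = 7.74·(2.610834 + 5.606083 + 3.826026) = 7.74·12.042943 = 93.212378 m
Shortest: RSL with L = 16.736665 m ≈ 16.7367 m
Convert RSL to answer units (arcs ×180/π): t = 0.232847·180/π = 13.3411°, p = ρ·p = 7.74·0.865890 = 6.7020 m, q = 1.063623·180/π = 60.9411°, L = 16.7367 m.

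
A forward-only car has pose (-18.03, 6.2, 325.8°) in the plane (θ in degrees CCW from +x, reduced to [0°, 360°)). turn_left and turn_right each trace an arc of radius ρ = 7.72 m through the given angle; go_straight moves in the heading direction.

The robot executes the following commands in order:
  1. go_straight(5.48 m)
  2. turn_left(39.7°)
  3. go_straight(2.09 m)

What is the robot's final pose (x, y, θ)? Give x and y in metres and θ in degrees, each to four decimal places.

set_pose: (x, y, θ) = (-18.0300, 6.2000, 325.8000°), ρ = 7.72
go_straight(5.48): x += 5.48·cos θ, y += 5.48·sin θ → (-13.4976, 3.1198, 325.8000°)
turn_left(39.7°): centre at ρ to the left, rotate +39.7° → (-8.4184, 1.8204, 365.5000° ≡ 5.5000°)
go_straight(2.09): x += 2.09·cos θ, y += 2.09·sin θ → (-6.3380, 2.0207, 5.5000°)

(-6.3380, 2.0207, 5.5000°)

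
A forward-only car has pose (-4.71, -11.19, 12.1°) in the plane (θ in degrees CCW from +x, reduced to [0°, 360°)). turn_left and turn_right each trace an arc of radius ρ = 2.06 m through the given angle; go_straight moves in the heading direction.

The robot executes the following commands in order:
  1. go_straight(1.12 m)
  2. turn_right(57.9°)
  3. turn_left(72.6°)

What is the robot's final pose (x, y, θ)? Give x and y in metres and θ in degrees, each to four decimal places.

(0.6994, -11.9359, 26.8000°)

set_pose: (x, y, θ) = (-4.7100, -11.1900, 12.1000°), ρ = 2.06
go_straight(1.12): x += 1.12·cos θ, y += 1.12·sin θ → (-3.6149, -10.9552, 12.1000°)
turn_right(57.9°): centre at ρ to the right, rotate −57.9° → (-1.7062, -11.5333, -45.8000° ≡ 314.2000°)
turn_left(72.6°): centre at ρ to the left, rotate +72.6° → (0.6994, -11.9359, 386.8000° ≡ 26.8000°)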